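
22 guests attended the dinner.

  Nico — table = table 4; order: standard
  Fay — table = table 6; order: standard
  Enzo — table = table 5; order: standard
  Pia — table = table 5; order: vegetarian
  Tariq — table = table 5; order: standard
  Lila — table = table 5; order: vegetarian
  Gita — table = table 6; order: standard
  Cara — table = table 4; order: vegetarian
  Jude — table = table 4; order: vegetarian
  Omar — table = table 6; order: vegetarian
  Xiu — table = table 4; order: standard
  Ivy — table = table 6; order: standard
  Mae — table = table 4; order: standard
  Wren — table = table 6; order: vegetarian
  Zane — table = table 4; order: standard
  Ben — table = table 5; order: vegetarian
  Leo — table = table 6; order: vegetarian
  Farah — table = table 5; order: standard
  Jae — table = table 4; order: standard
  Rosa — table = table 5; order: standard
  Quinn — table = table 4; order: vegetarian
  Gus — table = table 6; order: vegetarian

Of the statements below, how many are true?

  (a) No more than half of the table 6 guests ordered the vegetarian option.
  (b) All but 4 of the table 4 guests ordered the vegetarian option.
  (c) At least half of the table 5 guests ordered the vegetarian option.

0

(a) table 6: |A| = 7, |A ∩ B| = 4; needs |A ∩ B| ≤ |A ∖ B| — false.
(b) table 4: |A| = 8, |A ∩ B| = 3; needs |A ∖ B| = 4 — false.
(c) table 5: |A| = 7, |A ∩ B| = 3; needs |A ∩ B| ≥ |A ∖ B| — false.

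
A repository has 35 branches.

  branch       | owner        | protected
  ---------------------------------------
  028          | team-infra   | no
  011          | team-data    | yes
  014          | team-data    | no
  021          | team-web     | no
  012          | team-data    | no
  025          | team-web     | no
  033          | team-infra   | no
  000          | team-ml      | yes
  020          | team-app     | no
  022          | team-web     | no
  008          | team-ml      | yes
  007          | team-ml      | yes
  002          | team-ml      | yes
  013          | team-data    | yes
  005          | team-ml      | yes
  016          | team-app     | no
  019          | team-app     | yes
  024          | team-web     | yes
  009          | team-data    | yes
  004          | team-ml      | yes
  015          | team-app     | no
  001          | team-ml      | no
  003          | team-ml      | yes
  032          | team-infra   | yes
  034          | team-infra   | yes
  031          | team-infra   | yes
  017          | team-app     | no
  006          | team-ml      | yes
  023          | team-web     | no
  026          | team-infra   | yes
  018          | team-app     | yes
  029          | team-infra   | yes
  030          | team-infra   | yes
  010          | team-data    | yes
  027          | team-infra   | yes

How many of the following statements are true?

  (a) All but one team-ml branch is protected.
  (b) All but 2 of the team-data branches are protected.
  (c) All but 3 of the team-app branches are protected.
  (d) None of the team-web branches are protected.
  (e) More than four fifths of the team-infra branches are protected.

(a) team-ml: |A| = 9, |A ∩ B| = 8; needs |A ∖ B| = 1 — true.
(b) team-data: |A| = 6, |A ∩ B| = 4; needs |A ∖ B| = 2 — true.
(c) team-app: |A| = 6, |A ∩ B| = 2; needs |A ∖ B| = 3 — false.
(d) team-web: |A| = 5, |A ∩ B| = 1; needs A ∩ B = ∅ (|A ∩ B| = 0) — false.
(e) team-infra: |A| = 9, |A ∩ B| = 7; needs |A ∩ B| / |A| > 4/5 — false.

2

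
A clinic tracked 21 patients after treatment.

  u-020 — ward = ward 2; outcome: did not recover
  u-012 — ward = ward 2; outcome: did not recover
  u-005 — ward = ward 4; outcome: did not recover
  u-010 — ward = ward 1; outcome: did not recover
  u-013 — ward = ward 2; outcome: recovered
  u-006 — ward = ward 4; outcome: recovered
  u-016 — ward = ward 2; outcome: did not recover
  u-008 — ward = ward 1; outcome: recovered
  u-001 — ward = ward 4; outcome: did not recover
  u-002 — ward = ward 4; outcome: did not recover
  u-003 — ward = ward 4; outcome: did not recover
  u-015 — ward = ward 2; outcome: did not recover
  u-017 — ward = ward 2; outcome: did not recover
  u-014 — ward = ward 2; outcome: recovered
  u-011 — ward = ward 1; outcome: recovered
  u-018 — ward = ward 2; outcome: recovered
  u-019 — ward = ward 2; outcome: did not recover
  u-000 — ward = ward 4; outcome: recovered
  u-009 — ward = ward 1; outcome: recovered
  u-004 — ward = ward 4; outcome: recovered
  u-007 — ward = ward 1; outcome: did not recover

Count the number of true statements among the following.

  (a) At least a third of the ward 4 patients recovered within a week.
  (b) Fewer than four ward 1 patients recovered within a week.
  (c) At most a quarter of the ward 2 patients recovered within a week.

2

(a) ward 4: |A| = 7, |A ∩ B| = 3; needs |A ∩ B| / |A| ≥ 1/3 — true.
(b) ward 1: |A| = 5, |A ∩ B| = 3; needs |A ∩ B| < 4 — true.
(c) ward 2: |A| = 9, |A ∩ B| = 3; needs |A ∩ B| / |A| ≤ 1/4 — false.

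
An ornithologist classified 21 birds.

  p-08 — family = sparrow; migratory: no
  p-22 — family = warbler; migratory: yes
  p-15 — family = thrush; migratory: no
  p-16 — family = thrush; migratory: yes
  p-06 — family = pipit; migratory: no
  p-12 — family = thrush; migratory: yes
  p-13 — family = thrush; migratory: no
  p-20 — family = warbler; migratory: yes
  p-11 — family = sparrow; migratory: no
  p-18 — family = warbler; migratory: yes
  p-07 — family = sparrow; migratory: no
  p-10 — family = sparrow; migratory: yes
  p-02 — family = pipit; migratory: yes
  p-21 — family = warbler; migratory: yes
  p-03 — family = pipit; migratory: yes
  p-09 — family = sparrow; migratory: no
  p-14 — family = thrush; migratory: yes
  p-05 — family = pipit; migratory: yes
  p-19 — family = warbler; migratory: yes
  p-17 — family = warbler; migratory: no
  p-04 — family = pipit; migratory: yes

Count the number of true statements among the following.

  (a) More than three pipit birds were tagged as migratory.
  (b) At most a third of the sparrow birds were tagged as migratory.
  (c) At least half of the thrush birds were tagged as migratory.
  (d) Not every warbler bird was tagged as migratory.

4

(a) pipit: |A| = 5, |A ∩ B| = 4; needs |A ∩ B| > 3 — true.
(b) sparrow: |A| = 5, |A ∩ B| = 1; needs |A ∩ B| / |A| ≤ 1/3 — true.
(c) thrush: |A| = 5, |A ∩ B| = 3; needs |A ∩ B| ≥ |A ∖ B| — true.
(d) warbler: |A| = 6, |A ∩ B| = 5; needs A ⊄ B (|A ∖ B| ≥ 1) — true.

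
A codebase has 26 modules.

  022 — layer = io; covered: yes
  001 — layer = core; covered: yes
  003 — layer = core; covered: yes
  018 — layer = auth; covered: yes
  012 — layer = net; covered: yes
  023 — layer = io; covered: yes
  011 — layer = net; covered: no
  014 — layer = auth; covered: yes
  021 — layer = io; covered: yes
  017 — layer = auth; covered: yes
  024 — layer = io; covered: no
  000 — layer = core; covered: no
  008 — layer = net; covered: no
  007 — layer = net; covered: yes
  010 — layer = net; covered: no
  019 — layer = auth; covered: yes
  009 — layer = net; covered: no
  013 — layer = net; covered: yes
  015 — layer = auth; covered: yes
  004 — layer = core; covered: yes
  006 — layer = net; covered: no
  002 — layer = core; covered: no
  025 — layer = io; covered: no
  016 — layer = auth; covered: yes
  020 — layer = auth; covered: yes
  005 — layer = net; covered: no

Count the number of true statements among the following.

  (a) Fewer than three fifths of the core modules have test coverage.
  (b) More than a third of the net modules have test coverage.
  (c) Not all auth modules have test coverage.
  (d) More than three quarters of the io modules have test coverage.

0

(a) core: |A| = 5, |A ∩ B| = 3; needs |A ∩ B| / |A| < 3/5 — false.
(b) net: |A| = 9, |A ∩ B| = 3; needs |A ∩ B| / |A| > 1/3 — false.
(c) auth: |A| = 7, |A ∩ B| = 7; needs A ⊄ B (|A ∖ B| ≥ 1) — false.
(d) io: |A| = 5, |A ∩ B| = 3; needs |A ∩ B| / |A| > 3/4 — false.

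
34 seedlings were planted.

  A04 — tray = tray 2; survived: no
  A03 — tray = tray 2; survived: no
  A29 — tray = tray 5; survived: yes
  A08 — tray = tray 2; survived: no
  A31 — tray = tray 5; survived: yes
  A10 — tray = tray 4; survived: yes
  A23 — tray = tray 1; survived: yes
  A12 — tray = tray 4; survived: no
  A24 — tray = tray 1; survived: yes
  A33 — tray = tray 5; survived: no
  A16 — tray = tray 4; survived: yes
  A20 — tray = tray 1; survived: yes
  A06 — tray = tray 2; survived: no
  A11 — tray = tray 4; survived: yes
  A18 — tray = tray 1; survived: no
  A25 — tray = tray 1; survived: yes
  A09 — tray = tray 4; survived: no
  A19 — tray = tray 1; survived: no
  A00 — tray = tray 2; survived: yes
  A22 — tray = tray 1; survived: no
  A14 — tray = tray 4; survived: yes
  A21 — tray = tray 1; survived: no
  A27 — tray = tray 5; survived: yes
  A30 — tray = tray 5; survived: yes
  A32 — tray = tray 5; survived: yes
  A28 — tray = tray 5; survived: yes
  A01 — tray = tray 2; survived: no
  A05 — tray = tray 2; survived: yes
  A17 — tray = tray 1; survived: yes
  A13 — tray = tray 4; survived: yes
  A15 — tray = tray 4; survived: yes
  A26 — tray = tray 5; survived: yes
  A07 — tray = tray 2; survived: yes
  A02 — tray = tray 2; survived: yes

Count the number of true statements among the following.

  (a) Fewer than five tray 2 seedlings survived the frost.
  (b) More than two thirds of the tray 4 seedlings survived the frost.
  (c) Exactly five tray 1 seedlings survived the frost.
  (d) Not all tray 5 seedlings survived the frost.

(a) tray 2: |A| = 9, |A ∩ B| = 4; needs |A ∩ B| < 5 — true.
(b) tray 4: |A| = 8, |A ∩ B| = 6; needs |A ∩ B| / |A| > 2/3 — true.
(c) tray 1: |A| = 9, |A ∩ B| = 5; needs |A ∩ B| = 5 — true.
(d) tray 5: |A| = 8, |A ∩ B| = 7; needs A ⊄ B (|A ∖ B| ≥ 1) — true.

4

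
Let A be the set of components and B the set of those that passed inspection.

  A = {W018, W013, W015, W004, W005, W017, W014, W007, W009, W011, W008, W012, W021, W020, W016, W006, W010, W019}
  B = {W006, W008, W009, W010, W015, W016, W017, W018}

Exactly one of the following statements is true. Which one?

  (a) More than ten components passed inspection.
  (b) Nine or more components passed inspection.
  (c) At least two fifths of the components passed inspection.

|A| = 18, |A ∩ B| = 8, |A ∖ B| = 10.
(a) requires |A ∩ B| > 10: false.
(b) requires |A ∩ B| ≥ 9: false.
(c) requires |A ∩ B| / |A| ≥ 2/5: true.

(c)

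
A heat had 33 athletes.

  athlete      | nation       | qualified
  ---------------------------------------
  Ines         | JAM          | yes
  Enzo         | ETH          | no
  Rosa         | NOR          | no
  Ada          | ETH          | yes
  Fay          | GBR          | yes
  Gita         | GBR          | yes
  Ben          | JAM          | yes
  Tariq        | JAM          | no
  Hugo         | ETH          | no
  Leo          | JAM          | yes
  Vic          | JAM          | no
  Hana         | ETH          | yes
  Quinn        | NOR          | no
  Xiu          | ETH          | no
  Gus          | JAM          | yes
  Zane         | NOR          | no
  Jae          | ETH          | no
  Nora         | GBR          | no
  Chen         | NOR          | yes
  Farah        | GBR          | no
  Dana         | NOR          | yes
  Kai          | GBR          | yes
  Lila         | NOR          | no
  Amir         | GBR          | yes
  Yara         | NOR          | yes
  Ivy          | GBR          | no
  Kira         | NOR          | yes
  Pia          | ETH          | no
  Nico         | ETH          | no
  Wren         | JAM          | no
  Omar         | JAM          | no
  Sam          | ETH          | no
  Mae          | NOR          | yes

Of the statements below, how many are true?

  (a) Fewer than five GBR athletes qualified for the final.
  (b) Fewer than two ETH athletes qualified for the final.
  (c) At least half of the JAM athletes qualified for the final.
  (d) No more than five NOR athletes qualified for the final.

(a) GBR: |A| = 7, |A ∩ B| = 4; needs |A ∩ B| < 5 — true.
(b) ETH: |A| = 9, |A ∩ B| = 2; needs |A ∩ B| < 2 — false.
(c) JAM: |A| = 8, |A ∩ B| = 4; needs |A ∩ B| ≥ |A ∖ B| — true.
(d) NOR: |A| = 9, |A ∩ B| = 5; needs |A ∩ B| ≤ 5 — true.

3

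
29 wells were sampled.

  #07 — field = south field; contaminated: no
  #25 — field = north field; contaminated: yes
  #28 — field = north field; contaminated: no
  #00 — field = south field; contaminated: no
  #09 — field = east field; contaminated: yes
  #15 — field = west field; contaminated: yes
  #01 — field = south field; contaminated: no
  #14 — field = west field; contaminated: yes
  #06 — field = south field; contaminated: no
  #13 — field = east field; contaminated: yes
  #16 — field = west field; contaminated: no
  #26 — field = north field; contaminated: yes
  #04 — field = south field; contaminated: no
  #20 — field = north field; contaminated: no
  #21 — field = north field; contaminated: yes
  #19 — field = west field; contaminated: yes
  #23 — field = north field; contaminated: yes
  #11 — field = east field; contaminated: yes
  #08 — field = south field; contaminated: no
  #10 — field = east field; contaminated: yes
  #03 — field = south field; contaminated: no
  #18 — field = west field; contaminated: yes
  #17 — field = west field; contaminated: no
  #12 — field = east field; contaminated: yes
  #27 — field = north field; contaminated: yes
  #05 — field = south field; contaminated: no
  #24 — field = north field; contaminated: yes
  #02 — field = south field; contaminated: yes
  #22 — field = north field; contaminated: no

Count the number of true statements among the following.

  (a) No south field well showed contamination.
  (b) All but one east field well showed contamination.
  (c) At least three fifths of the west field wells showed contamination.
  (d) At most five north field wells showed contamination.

(a) south field: |A| = 9, |A ∩ B| = 1; needs A ∩ B = ∅ (|A ∩ B| = 0) — false.
(b) east field: |A| = 5, |A ∩ B| = 5; needs |A ∖ B| = 1 — false.
(c) west field: |A| = 6, |A ∩ B| = 4; needs |A ∩ B| / |A| ≥ 3/5 — true.
(d) north field: |A| = 9, |A ∩ B| = 6; needs |A ∩ B| ≤ 5 — false.

1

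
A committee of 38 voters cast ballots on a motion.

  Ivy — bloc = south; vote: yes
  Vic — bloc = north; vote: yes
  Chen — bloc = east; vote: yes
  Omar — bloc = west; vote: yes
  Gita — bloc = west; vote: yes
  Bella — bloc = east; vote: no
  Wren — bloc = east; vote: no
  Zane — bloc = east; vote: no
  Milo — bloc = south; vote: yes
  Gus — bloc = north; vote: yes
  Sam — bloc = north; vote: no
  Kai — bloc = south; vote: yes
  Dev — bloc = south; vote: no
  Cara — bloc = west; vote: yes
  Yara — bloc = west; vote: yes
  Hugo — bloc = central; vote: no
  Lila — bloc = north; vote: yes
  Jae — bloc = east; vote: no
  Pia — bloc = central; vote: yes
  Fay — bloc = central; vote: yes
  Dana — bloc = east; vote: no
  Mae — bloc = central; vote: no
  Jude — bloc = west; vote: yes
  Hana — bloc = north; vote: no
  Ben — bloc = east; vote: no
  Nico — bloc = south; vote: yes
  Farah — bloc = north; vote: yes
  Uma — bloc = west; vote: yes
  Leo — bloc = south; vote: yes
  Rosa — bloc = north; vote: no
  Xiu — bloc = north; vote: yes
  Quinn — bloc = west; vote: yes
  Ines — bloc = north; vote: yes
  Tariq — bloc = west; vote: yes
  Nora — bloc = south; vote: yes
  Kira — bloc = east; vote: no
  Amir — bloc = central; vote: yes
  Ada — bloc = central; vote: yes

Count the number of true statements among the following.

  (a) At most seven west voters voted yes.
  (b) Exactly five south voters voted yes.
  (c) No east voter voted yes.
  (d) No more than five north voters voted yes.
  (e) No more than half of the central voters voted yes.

(a) west: |A| = 8, |A ∩ B| = 8; needs |A ∩ B| ≤ 7 — false.
(b) south: |A| = 7, |A ∩ B| = 6; needs |A ∩ B| = 5 — false.
(c) east: |A| = 8, |A ∩ B| = 1; needs A ∩ B = ∅ (|A ∩ B| = 0) — false.
(d) north: |A| = 9, |A ∩ B| = 6; needs |A ∩ B| ≤ 5 — false.
(e) central: |A| = 6, |A ∩ B| = 4; needs |A ∩ B| ≤ |A ∖ B| — false.

0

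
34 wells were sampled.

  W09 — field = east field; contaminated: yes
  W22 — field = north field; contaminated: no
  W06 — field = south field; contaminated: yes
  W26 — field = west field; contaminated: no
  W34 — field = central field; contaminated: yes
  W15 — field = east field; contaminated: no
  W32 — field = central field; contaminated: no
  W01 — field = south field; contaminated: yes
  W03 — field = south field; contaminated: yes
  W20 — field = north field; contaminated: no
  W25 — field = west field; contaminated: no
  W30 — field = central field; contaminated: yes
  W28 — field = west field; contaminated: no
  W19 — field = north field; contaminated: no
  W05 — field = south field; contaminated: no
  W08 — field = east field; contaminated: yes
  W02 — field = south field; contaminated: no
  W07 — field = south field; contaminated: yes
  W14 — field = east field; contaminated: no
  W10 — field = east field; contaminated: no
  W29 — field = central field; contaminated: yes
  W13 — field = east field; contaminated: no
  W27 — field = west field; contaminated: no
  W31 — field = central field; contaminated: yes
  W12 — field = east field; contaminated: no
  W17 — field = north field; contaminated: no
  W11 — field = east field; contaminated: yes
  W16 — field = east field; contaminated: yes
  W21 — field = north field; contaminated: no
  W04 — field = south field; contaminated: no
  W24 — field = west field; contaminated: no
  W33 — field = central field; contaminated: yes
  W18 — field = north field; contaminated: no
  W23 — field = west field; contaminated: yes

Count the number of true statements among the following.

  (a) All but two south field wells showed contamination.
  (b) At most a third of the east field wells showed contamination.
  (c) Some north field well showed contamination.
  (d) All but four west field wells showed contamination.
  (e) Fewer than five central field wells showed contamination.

(a) south field: |A| = 7, |A ∩ B| = 4; needs |A ∖ B| = 2 — false.
(b) east field: |A| = 9, |A ∩ B| = 4; needs |A ∩ B| / |A| ≤ 1/3 — false.
(c) north field: |A| = 6, |A ∩ B| = 0; needs A ∩ B ≠ ∅ (|A ∩ B| ≥ 1) — false.
(d) west field: |A| = 6, |A ∩ B| = 1; needs |A ∖ B| = 4 — false.
(e) central field: |A| = 6, |A ∩ B| = 5; needs |A ∩ B| < 5 — false.

0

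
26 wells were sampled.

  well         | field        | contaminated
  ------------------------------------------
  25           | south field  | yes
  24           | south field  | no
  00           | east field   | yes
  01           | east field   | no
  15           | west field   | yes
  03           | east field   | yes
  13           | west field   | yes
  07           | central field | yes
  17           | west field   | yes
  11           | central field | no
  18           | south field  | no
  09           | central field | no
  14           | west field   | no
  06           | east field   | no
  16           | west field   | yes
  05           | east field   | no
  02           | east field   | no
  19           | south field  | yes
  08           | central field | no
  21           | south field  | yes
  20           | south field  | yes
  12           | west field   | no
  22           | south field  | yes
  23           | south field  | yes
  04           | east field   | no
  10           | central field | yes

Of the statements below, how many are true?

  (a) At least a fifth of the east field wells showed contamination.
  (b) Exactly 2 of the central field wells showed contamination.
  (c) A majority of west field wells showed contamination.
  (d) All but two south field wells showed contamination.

4

(a) east field: |A| = 7, |A ∩ B| = 2; needs |A ∩ B| / |A| ≥ 1/5 — true.
(b) central field: |A| = 5, |A ∩ B| = 2; needs |A ∩ B| = 2 — true.
(c) west field: |A| = 6, |A ∩ B| = 4; needs |A ∩ B| > |A ∖ B| — true.
(d) south field: |A| = 8, |A ∩ B| = 6; needs |A ∖ B| = 2 — true.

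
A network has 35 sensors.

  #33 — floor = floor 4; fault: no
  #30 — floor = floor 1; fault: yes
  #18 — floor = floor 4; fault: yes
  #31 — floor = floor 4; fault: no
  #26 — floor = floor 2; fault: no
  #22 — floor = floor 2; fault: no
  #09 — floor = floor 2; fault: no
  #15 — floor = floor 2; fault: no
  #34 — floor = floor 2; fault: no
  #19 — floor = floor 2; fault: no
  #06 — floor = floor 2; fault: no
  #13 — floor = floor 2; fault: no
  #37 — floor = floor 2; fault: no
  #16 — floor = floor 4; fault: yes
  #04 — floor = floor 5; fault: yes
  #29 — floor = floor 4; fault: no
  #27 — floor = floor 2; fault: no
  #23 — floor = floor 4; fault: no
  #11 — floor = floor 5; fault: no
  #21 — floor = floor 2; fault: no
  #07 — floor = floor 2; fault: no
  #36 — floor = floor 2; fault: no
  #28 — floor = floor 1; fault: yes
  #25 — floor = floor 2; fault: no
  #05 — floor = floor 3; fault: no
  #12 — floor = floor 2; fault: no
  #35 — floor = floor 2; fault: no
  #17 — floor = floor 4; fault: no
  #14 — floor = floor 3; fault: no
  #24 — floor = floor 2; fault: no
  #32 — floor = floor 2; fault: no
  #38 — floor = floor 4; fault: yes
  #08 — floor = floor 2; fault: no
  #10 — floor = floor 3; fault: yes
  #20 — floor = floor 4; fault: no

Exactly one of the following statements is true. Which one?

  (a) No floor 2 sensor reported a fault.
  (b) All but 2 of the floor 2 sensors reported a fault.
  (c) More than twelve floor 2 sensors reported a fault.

(a)

|A| = 19, |A ∩ B| = 0, |A ∖ B| = 19.
(a) requires A ∩ B = ∅ (|A ∩ B| = 0): true.
(b) requires |A ∖ B| = 2: false.
(c) requires |A ∩ B| > 12: false.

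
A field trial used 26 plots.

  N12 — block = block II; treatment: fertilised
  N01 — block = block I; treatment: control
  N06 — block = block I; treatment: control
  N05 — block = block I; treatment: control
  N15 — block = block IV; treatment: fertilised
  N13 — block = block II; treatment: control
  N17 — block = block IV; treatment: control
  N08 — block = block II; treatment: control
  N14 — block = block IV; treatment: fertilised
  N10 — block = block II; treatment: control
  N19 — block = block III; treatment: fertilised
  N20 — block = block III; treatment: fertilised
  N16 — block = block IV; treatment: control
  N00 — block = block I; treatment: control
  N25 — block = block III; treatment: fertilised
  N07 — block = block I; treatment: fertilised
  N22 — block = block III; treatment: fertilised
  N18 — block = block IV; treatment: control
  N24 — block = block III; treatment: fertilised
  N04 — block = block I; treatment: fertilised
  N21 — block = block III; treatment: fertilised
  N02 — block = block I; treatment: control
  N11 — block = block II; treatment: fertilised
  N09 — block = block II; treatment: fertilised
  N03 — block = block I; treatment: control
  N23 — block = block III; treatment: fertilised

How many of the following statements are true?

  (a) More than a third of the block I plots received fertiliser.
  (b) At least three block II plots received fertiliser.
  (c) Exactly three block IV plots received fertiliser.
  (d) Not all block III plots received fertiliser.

1

(a) block I: |A| = 8, |A ∩ B| = 2; needs |A ∩ B| / |A| > 1/3 — false.
(b) block II: |A| = 6, |A ∩ B| = 3; needs |A ∩ B| ≥ 3 — true.
(c) block IV: |A| = 5, |A ∩ B| = 2; needs |A ∩ B| = 3 — false.
(d) block III: |A| = 7, |A ∩ B| = 7; needs A ⊄ B (|A ∖ B| ≥ 1) — false.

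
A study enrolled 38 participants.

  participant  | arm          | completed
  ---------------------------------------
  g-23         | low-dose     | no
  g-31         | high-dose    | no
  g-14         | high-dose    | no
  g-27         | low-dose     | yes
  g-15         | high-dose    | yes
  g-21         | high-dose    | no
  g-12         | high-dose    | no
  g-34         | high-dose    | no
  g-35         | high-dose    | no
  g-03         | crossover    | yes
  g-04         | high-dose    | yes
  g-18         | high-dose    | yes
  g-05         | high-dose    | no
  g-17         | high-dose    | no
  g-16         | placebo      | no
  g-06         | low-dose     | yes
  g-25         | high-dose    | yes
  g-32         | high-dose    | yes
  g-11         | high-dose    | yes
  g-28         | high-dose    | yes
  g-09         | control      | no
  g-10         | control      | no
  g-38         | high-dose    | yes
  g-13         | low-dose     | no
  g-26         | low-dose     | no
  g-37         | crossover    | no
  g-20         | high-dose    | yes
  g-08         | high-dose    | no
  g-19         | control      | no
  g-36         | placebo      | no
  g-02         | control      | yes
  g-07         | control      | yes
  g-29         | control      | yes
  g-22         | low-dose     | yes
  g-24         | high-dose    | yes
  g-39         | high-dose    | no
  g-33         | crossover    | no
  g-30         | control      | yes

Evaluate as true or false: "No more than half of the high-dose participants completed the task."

'No more than half of the high-dose participants completed the task' holds iff |A ∩ B| ≤ |A ∖ B|.
|A| = 20, |A ∩ B| = 10, |A ∖ B| = 10.
10 = 10, so the statement is true.

True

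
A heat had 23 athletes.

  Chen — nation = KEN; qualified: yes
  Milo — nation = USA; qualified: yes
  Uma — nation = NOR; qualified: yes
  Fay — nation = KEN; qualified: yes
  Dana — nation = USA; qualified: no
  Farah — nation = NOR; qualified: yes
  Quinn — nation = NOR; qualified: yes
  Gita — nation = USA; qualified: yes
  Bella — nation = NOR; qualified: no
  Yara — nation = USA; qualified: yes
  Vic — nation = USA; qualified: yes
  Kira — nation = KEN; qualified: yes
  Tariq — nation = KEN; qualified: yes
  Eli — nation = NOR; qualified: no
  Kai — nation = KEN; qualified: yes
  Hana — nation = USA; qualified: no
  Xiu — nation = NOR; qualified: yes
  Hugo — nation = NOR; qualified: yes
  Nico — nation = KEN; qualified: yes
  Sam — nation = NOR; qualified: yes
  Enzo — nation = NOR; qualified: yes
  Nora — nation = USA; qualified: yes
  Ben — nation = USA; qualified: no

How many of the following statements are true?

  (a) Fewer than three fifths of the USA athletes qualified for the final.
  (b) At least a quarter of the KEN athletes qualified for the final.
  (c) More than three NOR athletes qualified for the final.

2

(a) USA: |A| = 8, |A ∩ B| = 5; needs |A ∩ B| / |A| < 3/5 — false.
(b) KEN: |A| = 6, |A ∩ B| = 6; needs |A ∩ B| / |A| ≥ 1/4 — true.
(c) NOR: |A| = 9, |A ∩ B| = 7; needs |A ∩ B| > 3 — true.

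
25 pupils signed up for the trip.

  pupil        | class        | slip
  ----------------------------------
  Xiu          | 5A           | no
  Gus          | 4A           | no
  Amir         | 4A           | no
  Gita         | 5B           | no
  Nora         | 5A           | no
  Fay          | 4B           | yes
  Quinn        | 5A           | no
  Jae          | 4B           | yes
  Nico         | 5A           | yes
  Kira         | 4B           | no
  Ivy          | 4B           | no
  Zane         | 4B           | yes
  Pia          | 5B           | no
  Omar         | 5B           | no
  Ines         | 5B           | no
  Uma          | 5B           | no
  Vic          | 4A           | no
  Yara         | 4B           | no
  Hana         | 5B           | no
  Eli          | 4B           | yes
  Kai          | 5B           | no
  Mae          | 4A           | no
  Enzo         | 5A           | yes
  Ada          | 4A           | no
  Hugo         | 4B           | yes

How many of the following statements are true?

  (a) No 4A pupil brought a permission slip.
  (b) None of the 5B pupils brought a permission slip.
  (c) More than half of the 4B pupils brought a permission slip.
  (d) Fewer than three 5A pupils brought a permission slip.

(a) 4A: |A| = 5, |A ∩ B| = 0; needs A ∩ B = ∅ (|A ∩ B| = 0) — true.
(b) 5B: |A| = 7, |A ∩ B| = 0; needs A ∩ B = ∅ (|A ∩ B| = 0) — true.
(c) 4B: |A| = 8, |A ∩ B| = 5; needs |A ∩ B| > |A ∖ B| — true.
(d) 5A: |A| = 5, |A ∩ B| = 2; needs |A ∩ B| < 3 — true.

4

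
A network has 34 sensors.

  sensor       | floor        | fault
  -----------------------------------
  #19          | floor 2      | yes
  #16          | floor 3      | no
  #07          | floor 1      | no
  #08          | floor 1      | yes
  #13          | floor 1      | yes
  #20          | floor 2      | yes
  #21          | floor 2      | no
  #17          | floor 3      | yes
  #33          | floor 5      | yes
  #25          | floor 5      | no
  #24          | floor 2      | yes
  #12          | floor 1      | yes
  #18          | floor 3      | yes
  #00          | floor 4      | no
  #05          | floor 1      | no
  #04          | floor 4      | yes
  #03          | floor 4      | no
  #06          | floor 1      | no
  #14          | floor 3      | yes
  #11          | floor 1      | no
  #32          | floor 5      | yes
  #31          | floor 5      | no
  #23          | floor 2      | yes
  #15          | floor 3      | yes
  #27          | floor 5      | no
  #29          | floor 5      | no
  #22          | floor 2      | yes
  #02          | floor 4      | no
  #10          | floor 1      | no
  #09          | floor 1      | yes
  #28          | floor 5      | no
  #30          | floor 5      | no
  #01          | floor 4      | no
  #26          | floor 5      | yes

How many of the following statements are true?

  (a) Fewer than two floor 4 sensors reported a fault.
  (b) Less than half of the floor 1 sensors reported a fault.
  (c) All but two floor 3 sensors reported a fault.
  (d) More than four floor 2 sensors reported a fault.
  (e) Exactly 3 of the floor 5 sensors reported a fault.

(a) floor 4: |A| = 5, |A ∩ B| = 1; needs |A ∩ B| < 2 — true.
(b) floor 1: |A| = 9, |A ∩ B| = 4; needs |A ∩ B| < |A ∖ B| — true.
(c) floor 3: |A| = 5, |A ∩ B| = 4; needs |A ∖ B| = 2 — false.
(d) floor 2: |A| = 6, |A ∩ B| = 5; needs |A ∩ B| > 4 — true.
(e) floor 5: |A| = 9, |A ∩ B| = 3; needs |A ∩ B| = 3 — true.

4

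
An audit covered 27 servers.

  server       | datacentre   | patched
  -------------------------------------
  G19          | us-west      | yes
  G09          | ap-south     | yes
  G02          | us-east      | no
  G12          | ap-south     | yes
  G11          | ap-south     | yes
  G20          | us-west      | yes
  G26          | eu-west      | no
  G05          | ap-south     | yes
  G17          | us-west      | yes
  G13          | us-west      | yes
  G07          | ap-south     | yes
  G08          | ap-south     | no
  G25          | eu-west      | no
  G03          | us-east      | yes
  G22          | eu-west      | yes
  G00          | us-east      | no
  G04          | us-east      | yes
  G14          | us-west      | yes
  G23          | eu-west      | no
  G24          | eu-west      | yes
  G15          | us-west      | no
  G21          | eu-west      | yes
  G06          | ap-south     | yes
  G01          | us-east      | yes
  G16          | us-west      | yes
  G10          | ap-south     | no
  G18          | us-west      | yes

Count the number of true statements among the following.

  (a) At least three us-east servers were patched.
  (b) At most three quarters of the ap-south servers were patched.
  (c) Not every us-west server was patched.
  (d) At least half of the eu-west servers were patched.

4

(a) us-east: |A| = 5, |A ∩ B| = 3; needs |A ∩ B| ≥ 3 — true.
(b) ap-south: |A| = 8, |A ∩ B| = 6; needs |A ∩ B| / |A| ≤ 3/4 — true.
(c) us-west: |A| = 8, |A ∩ B| = 7; needs A ⊄ B (|A ∖ B| ≥ 1) — true.
(d) eu-west: |A| = 6, |A ∩ B| = 3; needs |A ∩ B| ≥ |A ∖ B| — true.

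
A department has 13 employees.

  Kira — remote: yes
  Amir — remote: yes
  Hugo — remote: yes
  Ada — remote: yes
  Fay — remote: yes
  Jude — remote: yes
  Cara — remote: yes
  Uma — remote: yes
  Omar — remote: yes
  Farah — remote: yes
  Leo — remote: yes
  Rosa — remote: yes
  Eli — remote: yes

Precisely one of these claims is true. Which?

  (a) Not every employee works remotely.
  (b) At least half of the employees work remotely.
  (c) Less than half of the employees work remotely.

|A| = 13, |A ∩ B| = 13, |A ∖ B| = 0.
(a) requires A ⊄ B (|A ∖ B| ≥ 1): false.
(b) requires |A ∩ B| ≥ |A ∖ B|: true.
(c) requires |A ∩ B| < |A ∖ B|: false.

(b)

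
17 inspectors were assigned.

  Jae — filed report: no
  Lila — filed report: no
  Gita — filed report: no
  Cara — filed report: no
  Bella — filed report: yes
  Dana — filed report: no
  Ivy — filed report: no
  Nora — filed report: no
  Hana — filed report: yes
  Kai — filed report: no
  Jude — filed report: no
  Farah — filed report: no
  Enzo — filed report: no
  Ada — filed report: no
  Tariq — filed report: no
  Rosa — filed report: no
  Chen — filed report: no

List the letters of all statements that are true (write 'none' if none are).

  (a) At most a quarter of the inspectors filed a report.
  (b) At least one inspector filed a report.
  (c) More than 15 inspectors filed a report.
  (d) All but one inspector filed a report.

(a), (b)

|A| = 17, |A ∩ B| = 2, |A ∖ B| = 15.
(a) |A ∩ B| / |A| ≤ 1/4: holds.
(b) A ∩ B ≠ ∅ (|A ∩ B| ≥ 1): holds.
(c) |A ∩ B| > 15: fails.
(d) |A ∖ B| = 1: fails.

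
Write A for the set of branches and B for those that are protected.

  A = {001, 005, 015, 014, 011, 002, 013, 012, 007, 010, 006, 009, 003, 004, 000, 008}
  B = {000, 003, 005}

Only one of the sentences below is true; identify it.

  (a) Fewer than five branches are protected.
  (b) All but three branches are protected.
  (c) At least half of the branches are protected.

|A| = 16, |A ∩ B| = 3, |A ∖ B| = 13.
(a) requires |A ∩ B| < 5: true.
(b) requires |A ∖ B| = 3: false.
(c) requires |A ∩ B| ≥ |A ∖ B|: false.

(a)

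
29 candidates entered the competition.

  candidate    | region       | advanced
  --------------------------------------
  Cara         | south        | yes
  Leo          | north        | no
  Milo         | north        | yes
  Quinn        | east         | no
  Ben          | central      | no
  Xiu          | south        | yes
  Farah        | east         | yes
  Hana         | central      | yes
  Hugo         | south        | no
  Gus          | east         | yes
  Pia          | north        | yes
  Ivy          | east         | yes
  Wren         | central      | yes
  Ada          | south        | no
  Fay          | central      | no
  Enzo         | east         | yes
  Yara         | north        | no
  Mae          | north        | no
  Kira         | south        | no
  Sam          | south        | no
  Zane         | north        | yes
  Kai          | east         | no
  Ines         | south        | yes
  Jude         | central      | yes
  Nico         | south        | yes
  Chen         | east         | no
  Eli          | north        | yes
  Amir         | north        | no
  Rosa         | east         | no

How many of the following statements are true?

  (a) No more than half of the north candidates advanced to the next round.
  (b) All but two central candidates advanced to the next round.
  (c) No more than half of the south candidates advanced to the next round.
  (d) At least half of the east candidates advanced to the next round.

4

(a) north: |A| = 8, |A ∩ B| = 4; needs |A ∩ B| ≤ |A ∖ B| — true.
(b) central: |A| = 5, |A ∩ B| = 3; needs |A ∖ B| = 2 — true.
(c) south: |A| = 8, |A ∩ B| = 4; needs |A ∩ B| ≤ |A ∖ B| — true.
(d) east: |A| = 8, |A ∩ B| = 4; needs |A ∩ B| ≥ |A ∖ B| — true.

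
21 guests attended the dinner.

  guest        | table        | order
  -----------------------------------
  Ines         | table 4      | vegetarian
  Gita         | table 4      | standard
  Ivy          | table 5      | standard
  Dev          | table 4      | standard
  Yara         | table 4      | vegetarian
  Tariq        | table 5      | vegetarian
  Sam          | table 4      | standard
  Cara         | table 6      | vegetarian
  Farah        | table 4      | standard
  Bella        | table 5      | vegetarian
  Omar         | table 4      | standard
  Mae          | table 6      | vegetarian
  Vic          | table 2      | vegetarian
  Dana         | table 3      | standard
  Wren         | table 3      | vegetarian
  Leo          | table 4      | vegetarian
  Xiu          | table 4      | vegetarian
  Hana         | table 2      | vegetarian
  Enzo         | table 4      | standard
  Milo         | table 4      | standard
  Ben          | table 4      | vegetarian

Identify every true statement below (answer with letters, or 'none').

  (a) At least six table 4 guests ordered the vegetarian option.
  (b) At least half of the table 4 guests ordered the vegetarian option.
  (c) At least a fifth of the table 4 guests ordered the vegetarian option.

|A| = 12, |A ∩ B| = 5, |A ∖ B| = 7.
(a) |A ∩ B| ≥ 6: fails.
(b) |A ∩ B| ≥ |A ∖ B|: fails.
(c) |A ∩ B| / |A| ≥ 1/5: holds.

(c)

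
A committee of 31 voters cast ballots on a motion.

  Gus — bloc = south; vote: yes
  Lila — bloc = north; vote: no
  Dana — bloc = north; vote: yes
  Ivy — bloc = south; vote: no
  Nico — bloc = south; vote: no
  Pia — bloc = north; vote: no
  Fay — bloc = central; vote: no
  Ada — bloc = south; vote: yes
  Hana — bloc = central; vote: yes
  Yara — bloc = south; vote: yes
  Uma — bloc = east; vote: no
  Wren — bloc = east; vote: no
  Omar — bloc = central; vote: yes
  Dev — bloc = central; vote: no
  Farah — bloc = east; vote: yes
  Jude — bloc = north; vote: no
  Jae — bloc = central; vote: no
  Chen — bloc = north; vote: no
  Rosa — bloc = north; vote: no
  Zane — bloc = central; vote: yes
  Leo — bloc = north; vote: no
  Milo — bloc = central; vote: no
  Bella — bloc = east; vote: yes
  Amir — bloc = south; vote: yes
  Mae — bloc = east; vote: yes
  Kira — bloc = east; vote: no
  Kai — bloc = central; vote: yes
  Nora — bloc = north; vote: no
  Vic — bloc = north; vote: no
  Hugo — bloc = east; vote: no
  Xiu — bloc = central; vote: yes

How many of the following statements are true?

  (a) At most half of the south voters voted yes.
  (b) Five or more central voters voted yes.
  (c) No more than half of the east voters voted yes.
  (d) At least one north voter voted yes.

3

(a) south: |A| = 6, |A ∩ B| = 4; needs |A ∩ B| ≤ |A ∖ B| — false.
(b) central: |A| = 9, |A ∩ B| = 5; needs |A ∩ B| ≥ 5 — true.
(c) east: |A| = 7, |A ∩ B| = 3; needs |A ∩ B| ≤ |A ∖ B| — true.
(d) north: |A| = 9, |A ∩ B| = 1; needs A ∩ B ≠ ∅ (|A ∩ B| ≥ 1) — true.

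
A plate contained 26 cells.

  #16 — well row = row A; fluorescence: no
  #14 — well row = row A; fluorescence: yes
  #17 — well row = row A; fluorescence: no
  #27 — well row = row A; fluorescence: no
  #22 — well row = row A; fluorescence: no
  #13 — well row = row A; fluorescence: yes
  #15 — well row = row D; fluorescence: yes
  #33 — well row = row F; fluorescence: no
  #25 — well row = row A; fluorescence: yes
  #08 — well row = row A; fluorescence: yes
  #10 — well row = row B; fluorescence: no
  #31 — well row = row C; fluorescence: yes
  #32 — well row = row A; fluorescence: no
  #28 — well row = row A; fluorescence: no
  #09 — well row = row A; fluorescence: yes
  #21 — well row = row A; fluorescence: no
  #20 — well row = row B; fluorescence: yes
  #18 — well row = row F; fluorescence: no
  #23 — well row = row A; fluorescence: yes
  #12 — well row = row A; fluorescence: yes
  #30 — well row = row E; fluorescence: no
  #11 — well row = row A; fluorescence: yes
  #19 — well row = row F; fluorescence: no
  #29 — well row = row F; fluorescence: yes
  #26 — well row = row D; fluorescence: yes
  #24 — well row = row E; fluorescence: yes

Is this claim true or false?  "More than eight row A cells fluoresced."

False

Truth condition: |A ∩ B| > 8.
|A| = 15, |A ∩ B| = 8, |A ∖ B| = 7.
|A ∩ B| = 8, so the statement is false.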